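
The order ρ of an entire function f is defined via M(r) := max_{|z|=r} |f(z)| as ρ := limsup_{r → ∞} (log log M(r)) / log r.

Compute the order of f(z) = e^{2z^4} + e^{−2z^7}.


Each summand is entire of order 4 and 7 respectively (as in the single-exponential case). The order of a sum is at most the max of the orders, so ρ ≤ 7. For the lower bound: on |z|=r choose arg z so that -2z^7 is real positive; then |e^{-2z^7}| = e^{2r^7} while |e^{2z^4}| ≤ e^{2r^4} = o(e^{2r^7}). So |f| ≥ e^{2r^7}(1 − o(1)) and ρ ≥ 7. Hence ρ = max(4, 7) = 7.
Therefore ρ = 7.

Order ρ = 7.


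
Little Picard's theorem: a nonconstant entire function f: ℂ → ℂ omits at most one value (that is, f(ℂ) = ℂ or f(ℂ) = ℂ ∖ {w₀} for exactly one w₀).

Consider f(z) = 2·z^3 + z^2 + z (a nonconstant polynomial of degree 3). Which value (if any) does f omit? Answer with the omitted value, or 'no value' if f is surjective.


Little Picard bounds the complement of f(ℂ) to at most one point.
For every w ∈ ℂ, the equation p(z) − w = 0 is a nonconstant polynomial in z and hence has at least one root by the fundamental theorem of algebra. So p is surjective onto ℂ, omitting no value.

Omitted value: no value.


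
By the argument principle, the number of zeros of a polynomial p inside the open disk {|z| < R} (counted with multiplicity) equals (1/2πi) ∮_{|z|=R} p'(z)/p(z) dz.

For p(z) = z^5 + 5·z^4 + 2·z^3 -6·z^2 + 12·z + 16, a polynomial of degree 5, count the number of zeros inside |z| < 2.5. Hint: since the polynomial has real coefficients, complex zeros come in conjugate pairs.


The zeros of p are: -4, -1, -2, (1 + 1i), (1 - 1i).
Their magnitudes are: 4, 1, 2, 1.414, 1.414.
Zeros with |z| < R = 2.5: -1, -2, (1 + 1i), (1 - 1i).
Count = 4.
By the argument principle, (1/2πi) ∮_{|z|=R} p'(z)/p(z) dz equals exactly this count.

Number of zeros inside |z| < 2.5: 4.


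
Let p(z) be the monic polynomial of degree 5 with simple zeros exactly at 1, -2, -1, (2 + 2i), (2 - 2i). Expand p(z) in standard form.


The polynomial is p(z) = ∏_{α ∈ S} (z − α), where S = {1, -2, -1, (2 + 2i), (2 - 2i)}.
Expanding the product yields: p(z) = z^5 -2·z^4 -z^3 + 18·z^2 -16.
Note conjugate pairs combine to real quadratics: (z − (2+2i))(z − (2−2i)) = z² − 4z + 8.
The resulting polynomial has degree 5 and real coefficients as required.

p(z) = z^5 -2·z^4 -z^3 + 18·z^2 -16.


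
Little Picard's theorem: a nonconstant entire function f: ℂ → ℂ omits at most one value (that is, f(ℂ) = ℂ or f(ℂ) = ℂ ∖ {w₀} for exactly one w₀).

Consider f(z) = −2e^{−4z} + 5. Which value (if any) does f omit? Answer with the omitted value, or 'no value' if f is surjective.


Little Picard bounds the complement of f(ℂ) to at most one point.
e^{−4z} is never zero on ℂ, so -2·e^{−4z} takes every value in ℂ ∖ {0}. Adding 5 shifts the range to ℂ ∖ {5}. Thus f omits exactly the value 5.

Omitted value: 5.


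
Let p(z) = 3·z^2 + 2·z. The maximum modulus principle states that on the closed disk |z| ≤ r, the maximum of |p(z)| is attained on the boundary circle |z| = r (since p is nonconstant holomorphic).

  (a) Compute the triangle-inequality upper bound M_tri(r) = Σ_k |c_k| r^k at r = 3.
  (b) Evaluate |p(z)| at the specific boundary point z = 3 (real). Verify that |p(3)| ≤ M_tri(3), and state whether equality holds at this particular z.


Coefficients: c_0 = 0, c_1 = 2, c_2 = 3. Radius r = 3.
Part (a). Triangle bound: M_tri(r) = Σ_k |c_k| r^k
  = |0|·3^0 + |2|·3^1 + |3|·3^2
  = 0 + 6 + 27 = 33.
This bounds M(r) := max_{|z|=r} |p(z)| from above; equality holds iff all terms c_k z^k can be made to align in phase at a single z on |z|=r.
Part (b). At z = 3 (real, on the circle |z| = r):
  p(3) = (0)·3^0 + (2)·3^1 + (3)·3^2 = 33.
  |p(3)| = 33.
Since all nonzero coefficients share the same sign, |p(3)| = 33 = M_tri(3); the triangle bound is attained at z = 3, so in fact M(r) = 33.

M_tri(3) = 33; |p(3)| = 33; equality at z=3: yes.


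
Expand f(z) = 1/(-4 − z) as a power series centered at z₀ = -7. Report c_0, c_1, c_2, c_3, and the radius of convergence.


Let w = z − z₀, so z = z₀ + w.
Then -4 − z = -4 − (z₀ + w) = (-4 − z₀) − w = 3 − w.
f(z) = 1/(3 − w) = (1/(3)) · 1/(1 − w/(3)) = Σ_{n≥0} w^n / (3)^(n+1).
So c_n = 1/(3)^(n+1):
  c_0 = 1/(3)^1 = 1/3.
  c_1 = 1/(3)^2 = 1/9.
  c_2 = 1/(3)^3 = 1/27.
  c_3 = 1/(3)^4 = 1/81.
The series is valid for |w/d| < 1, i.e. |z − z₀| < |d|.
Radius of convergence: R = |-4 − z₀| = |3| = 3 (distance from z₀ to the singularity z = -4).

c_0 = 1/3, c_1 = 1/9, c_2 = 1/27, c_3 = 1/81; R = 3.


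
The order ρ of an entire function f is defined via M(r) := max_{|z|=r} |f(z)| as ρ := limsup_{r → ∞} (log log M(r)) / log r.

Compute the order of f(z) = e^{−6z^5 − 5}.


|e^{−6z^5 − 5}| = e^{Re(-6·z^5) + -5} ≤ e^{6|z|^5 + -5} = e^{6r^5 + -5} on |z| = r, so ρ ≤ 5. Choosing z on |z|=r so that -6·z^5 is real positive (always possible by picking arg z appropriately) gives |f(z)| = e^{6r^5 + -5}, matching the bound. The additive constant -5 does not affect log log M(r) ~ 5·log r. Hence ρ = 5.
Therefore ρ = 5.

Order ρ = 5.


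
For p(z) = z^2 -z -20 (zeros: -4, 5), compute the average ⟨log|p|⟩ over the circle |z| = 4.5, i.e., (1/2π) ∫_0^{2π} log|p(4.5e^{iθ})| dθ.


Zeros: -4, 5; r = 4.5.
Inside |z| < r: -4. Outside (|z| ≥ r): 5.
p(0) = -20, so log|p(0)| = log(20) = 2.9957.
Apply Jensen: I(r) = log|p(0)| + Σ_k log(r/|z_k|), summed over zeros inside |z| < r.
  log(r/|z_k|) for z_k = -4: log(4.5/4) = 0.1178
  Outside zeros (5) contribute nothing to the Jensen sum.
Sum over inside zeros: 0.1178.
I(r) = log|p(0)| + (inside sum) = 2.9957 + 0.1178 = 3.1135.
Note: since some zeros are outside |z| ≤ r, the simplified n·log(r) form does NOT apply — only the inside zeros contribute.

I(r) ≈ 3.1135.


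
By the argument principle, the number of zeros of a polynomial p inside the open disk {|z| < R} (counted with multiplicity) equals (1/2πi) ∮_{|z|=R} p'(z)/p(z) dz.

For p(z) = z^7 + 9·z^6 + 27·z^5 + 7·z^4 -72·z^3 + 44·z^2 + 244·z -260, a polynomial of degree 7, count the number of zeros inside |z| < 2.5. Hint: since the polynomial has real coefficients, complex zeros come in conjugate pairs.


The zeros of p are: (-3 + 1i), (-3 - 1i), 1, (-3 + 2i), (-3 - 2i), (1 + 1i), (1 - 1i).
Their magnitudes are: 3.162, 3.162, 1, 3.606, 3.606, 1.414, 1.414.
Zeros with |z| < R = 2.5: 1, (1 + 1i), (1 - 1i).
Count = 3.
By the argument principle, (1/2πi) ∮_{|z|=R} p'(z)/p(z) dz equals exactly this count.

Number of zeros inside |z| < 2.5: 3.


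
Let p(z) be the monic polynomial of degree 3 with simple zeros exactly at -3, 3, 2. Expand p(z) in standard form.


The polynomial is p(z) = ∏_{α ∈ S} (z − α), where S = {-3, 3, 2}.
Expanding the product yields: p(z) = z^3 -2·z^2 -9·z + 18.
The resulting polynomial has degree 3 and real coefficients as required.

p(z) = z^3 -2·z^2 -9·z + 18.


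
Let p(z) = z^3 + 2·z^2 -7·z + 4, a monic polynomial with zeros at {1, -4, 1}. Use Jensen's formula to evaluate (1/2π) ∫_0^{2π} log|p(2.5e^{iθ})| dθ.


Zeros: -4, 1, 1; r = 2.5.
Inside |z| < r: 1, 1. Outside (|z| ≥ r): -4.
p(0) = 4, so log|p(0)| = log(4) = 1.3863.
Apply Jensen: I(r) = log|p(0)| + Σ_k log(r/|z_k|), summed over zeros inside |z| < r.
  log(r/|z_k|) for z_k = 1: log(2.5/1) = 0.9163
  log(r/|z_k|) for z_k = 1: log(2.5/1) = 0.9163
  Outside zeros (-4) contribute nothing to the Jensen sum.
Sum over inside zeros: 1.8326.
I(r) = log|p(0)| + (inside sum) = 1.3863 + 1.8326 = 3.2189.
Note: since some zeros are outside |z| ≤ r, the simplified n·log(r) form does NOT apply — only the inside zeros contribute.

I(r) ≈ 3.2189.


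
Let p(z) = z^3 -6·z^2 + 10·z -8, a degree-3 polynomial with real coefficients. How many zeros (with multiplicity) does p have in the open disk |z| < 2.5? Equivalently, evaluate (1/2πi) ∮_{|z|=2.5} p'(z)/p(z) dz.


The zeros of p are: (1 + 1i), (1 - 1i), 4.
Their magnitudes are: 1.414, 1.414, 4.
Zeros with |z| < R = 2.5: (1 + 1i), (1 - 1i).
Count = 2.
By the argument principle, (1/2πi) ∮_{|z|=R} p'(z)/p(z) dz equals exactly this count.

Number of zeros inside |z| < 2.5: 2.


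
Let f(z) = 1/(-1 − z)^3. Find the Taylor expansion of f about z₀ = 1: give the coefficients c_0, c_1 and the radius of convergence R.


Let w = z − z₀, so z = z₀ + w.
Then -1 − z = -1 − (z₀ + w) = (-1 − z₀) − w = -2 − w.
f(z) = 1/(-2 − w)^3 = (1/(-2)^3) · (1 − w/(-2))^{−3}.
By the binomial series (1−u)^{−3} = Σ_{n≥0} C(n+2, 2) u^n for |u|<1, with u = w/(-2):
  c_n = C(n+2, 2) / (-2)^(n+3).
  c_0 = 1/(-2)^3 = -1/8.
  c_1 = 3/(-2)^4 = 3/16.
The series is valid for |w/d| < 1, i.e. |z − z₀| < |d|.
Radius of convergence: R = |-1 − z₀| = |-2| = 2 (distance from z₀ to the singularity z = -1).

c_0 = -1/8, c_1 = 3/16; R = 2.


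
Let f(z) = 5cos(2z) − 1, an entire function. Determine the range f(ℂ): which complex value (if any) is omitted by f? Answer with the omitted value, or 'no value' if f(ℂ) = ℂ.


Little Picard bounds the complement of f(ℂ) to at most one point.
cos is entire and surjective onto ℂ: for every w ∈ ℂ, cos(ζ) = w has a solution ζ ∈ ℂ (e.g., via the complex inverse arccos). With ζ = 2z this gives z = ζ/(2). Then 5·cos(2z) takes every value in 5·ℂ = ℂ, and adding -1 is a bijection of ℂ. So f is surjective and omits no value. (Note: only on the real line is cos bounded by [−1, 1].)

Omitted value: no value.


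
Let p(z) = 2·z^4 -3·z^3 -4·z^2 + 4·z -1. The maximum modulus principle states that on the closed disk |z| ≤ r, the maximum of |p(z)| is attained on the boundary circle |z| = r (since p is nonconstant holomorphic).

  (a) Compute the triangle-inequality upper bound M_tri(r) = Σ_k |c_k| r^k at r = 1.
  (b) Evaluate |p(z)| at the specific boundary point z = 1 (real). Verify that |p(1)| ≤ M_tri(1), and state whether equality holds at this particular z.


Coefficients: c_0 = -1, c_1 = 4, c_2 = -4, c_3 = -3, c_4 = 2. Radius r = 1.
Part (a). Triangle bound: M_tri(r) = Σ_k |c_k| r^k
  = |-1|·1^0 + |4|·1^1 + |-4|·1^2 + |-3|·1^3 + |2|·1^4
  = 1 + 4 + 4 + 3 + 2 = 14.
This bounds M(r) := max_{|z|=r} |p(z)| from above; equality holds iff all terms c_k z^k can be made to align in phase at a single z on |z|=r.
Part (b). At z = 1 (real, on the circle |z| = r):
  p(1) = (-1)·1^0 + (4)·1^1 + (-4)·1^2 + (-3)·1^3 + (2)·1^4 = -2.
  |p(1)| = 2.
Check: |p(1)| = 2 ≤ 14 = M_tri(1). ✓ Equality does not hold at z = 1 (the coefficients have mixed signs, so the terms do not all align in phase there).

M_tri(1) = 14; |p(1)| = 2; equality at z=1: no.


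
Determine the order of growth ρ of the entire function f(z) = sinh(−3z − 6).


sinh(w) is a linear combination of e^{iw} and e^{−iw} (or e^w, e^{−w} in the hyperbolic case), so |sinh(w)| ≤ e^{|w|}. With w = −3z − 6, |w| ≤ 3|z| + 6 = 3r + 6 on |z| = r, giving M(r) ≤ e^{3r + 6}, so ρ ≤ 1. On a suitable ray (z = it for sin/cos; z = t for sinh/cosh, t real → ∞), |sinh(−3z − 6)| grows like e^{3|t|}/2, so ρ ≥ 1. Hence ρ = 1.
Therefore ρ = 1.

Order ρ = 1.


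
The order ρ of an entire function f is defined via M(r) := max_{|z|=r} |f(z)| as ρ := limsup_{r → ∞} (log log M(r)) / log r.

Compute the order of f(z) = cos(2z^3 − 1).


Write cos(w) = (e^{iw} ± e^{−iw})/(2 or 2i), so |cos(w)| ≤ e^{|w|}. With w = 2z^3 − 1, |w| ≤ 2r^3 + 1 on |z|=r, giving M(r) ≤ e^{2r^3 + 1} and ρ ≤ 3. For the lower bound, choose z on |z|=r with 2z^3 purely imaginary of modulus 2r^3; then |cos(2z^3 − 1)| grows like e^{2r^3}/2, so ρ ≥ 3. Hence ρ = 3.
Therefore ρ = 3.

Order ρ = 3.


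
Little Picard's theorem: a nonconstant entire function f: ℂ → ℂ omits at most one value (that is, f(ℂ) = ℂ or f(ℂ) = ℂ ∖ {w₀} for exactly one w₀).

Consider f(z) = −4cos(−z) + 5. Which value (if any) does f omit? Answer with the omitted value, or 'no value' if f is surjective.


Little Picard bounds the complement of f(ℂ) to at most one point.
cos is entire and surjective onto ℂ: for every w ∈ ℂ, cos(ζ) = w has a solution ζ ∈ ℂ (e.g., via the complex inverse arccos). With ζ = −z this gives z = ζ/(-1). Then -4·cos(−z) takes every value in -4·ℂ = ℂ, and adding 5 is a bijection of ℂ. So f is surjective and omits no value. (Note: only on the real line is cos bounded by [−1, 1].)

Omitted value: no value.


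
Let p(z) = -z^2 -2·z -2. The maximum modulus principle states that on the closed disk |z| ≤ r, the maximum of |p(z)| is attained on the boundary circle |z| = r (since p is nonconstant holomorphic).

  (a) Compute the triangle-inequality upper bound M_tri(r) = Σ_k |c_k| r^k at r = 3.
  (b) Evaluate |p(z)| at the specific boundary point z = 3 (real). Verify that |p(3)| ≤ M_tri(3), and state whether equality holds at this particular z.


Coefficients: c_0 = -2, c_1 = -2, c_2 = -1. Radius r = 3.
Part (a). Triangle bound: M_tri(r) = Σ_k |c_k| r^k
  = |-2|·3^0 + |-2|·3^1 + |-1|·3^2
  = 2 + 6 + 9 = 17.
This bounds M(r) := max_{|z|=r} |p(z)| from above; equality holds iff all terms c_k z^k can be made to align in phase at a single z on |z|=r.
Part (b). At z = 3 (real, on the circle |z| = r):
  p(3) = (-2)·3^0 + (-2)·3^1 + (-1)·3^2 = -17.
  |p(3)| = 17.
Since all nonzero coefficients share the same sign, |p(3)| = 17 = M_tri(3); the triangle bound is attained at z = 3, so in fact M(r) = 17.

M_tri(3) = 17; |p(3)| = 17; equality at z=3: yes.


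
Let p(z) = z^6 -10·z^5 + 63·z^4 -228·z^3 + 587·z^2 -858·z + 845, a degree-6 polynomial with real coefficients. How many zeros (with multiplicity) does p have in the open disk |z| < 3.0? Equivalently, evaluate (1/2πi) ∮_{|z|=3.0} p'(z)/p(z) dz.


The zeros of p are: (2 + 3i), (2 - 3i), (1 + 2i), (1 - 2i), (2 + 3i), (2 - 3i).
Their magnitudes are: 3.606, 3.606, 2.236, 2.236, 3.606, 3.606.
Zeros with |z| < R = 3.0: (1 + 2i), (1 - 2i).
Count = 2.
By the argument principle, (1/2πi) ∮_{|z|=R} p'(z)/p(z) dz equals exactly this count.

Number of zeros inside |z| < 3.0: 2.


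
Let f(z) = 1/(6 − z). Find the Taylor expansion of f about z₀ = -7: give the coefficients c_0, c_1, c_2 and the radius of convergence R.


Let w = z − z₀, so z = z₀ + w.
Then 6 − z = 6 − (z₀ + w) = (6 − z₀) − w = 13 − w.
f(z) = 1/(13 − w) = (1/(13)) · 1/(1 − w/(13)) = Σ_{n≥0} w^n / (13)^(n+1).
So c_n = 1/(13)^(n+1):
  c_0 = 1/(13)^1 = 1/13.
  c_1 = 1/(13)^2 = 1/169.
  c_2 = 1/(13)^3 = 1/2197.
The series is valid for |w/d| < 1, i.e. |z − z₀| < |d|.
Radius of convergence: R = |6 − z₀| = |13| = 13 (distance from z₀ to the singularity z = 6).

c_0 = 1/13, c_1 = 1/169, c_2 = 1/2197; R = 13.


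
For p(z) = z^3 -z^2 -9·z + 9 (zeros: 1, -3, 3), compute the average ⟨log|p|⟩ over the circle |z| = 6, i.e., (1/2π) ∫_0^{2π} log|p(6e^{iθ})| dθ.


Zeros: -3, 1, 3; r = 6.
Inside |z| < r: -3, 1, 3. Outside (|z| ≥ r): ∅.
p(0) = 9, so log|p(0)| = log(9) = 2.1972.
Apply Jensen: I(r) = log|p(0)| + Σ_k log(r/|z_k|), summed over zeros inside |z| < r.
  log(r/|z_k|) for z_k = 1: log(6/1) = 1.7918
  log(r/|z_k|) for z_k = -3: log(6/3) = 0.6931
  log(r/|z_k|) for z_k = 3: log(6/3) = 0.6931
Sum over inside zeros: 3.1781.
I(r) = log|p(0)| + (inside sum) = 2.1972 + 3.1781 = 5.3753.
Closed form (all zeros inside, monic): I(r) = n·log(r) = 3·log(6) = 5.3753. ✓

I(r) ≈ 5.3753.


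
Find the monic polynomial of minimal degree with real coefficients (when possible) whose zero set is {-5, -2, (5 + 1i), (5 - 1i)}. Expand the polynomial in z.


The polynomial is p(z) = ∏_{α ∈ S} (z − α), where S = {-5, -2, (5 + 1i), (5 - 1i)}.
Expanding the product yields: p(z) = z^4 -3·z^3 -34·z^2 + 82·z + 260.
Note conjugate pairs combine to real quadratics: (z − (5+1i))(z − (5−1i)) = z² − 10z + 26.
The resulting polynomial has degree 4 and real coefficients as required.

p(z) = z^4 -3·z^3 -34·z^2 + 82·z + 260.


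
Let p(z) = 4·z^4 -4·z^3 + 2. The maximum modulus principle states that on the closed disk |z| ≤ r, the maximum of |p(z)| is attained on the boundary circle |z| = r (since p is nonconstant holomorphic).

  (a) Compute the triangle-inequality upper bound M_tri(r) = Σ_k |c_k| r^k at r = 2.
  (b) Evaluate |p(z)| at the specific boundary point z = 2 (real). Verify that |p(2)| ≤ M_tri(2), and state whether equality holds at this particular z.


Coefficients: c_0 = 2, c_1 = 0, c_2 = 0, c_3 = -4, c_4 = 4. Radius r = 2.
Part (a). Triangle bound: M_tri(r) = Σ_k |c_k| r^k
  = |2|·2^0 + |0|·2^1 + |0|·2^2 + |-4|·2^3 + |4|·2^4
  = 2 + 0 + 0 + 32 + 64 = 98.
This bounds M(r) := max_{|z|=r} |p(z)| from above; equality holds iff all terms c_k z^k can be made to align in phase at a single z on |z|=r.
Part (b). At z = 2 (real, on the circle |z| = r):
  p(2) = (2)·2^0 + (0)·2^1 + (0)·2^2 + (-4)·2^3 + (4)·2^4 = 34.
  |p(2)| = 34.
Check: |p(2)| = 34 ≤ 98 = M_tri(2). ✓ Equality does not hold at z = 2 (the coefficients have mixed signs, so the terms do not all align in phase there).

M_tri(2) = 98; |p(2)| = 34; equality at z=2: no.


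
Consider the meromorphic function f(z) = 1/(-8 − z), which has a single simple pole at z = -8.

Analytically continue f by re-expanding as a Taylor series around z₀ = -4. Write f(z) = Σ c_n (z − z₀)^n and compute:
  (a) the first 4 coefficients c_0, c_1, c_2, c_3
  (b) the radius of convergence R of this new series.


Let w = z − z₀, so z = z₀ + w.
Then -8 − z = -8 − (z₀ + w) = (-8 − z₀) − w = -4 − w.
f(z) = 1/(-4 − w) = (1/(-4)) · 1/(1 − w/(-4)) = Σ_{n≥0} w^n / (-4)^(n+1).
So c_n = 1/(-4)^(n+1):
  c_0 = 1/(-4)^1 = -1/4.
  c_1 = 1/(-4)^2 = 1/16.
  c_2 = 1/(-4)^3 = -1/64.
  c_3 = 1/(-4)^4 = 1/256.
The series is valid for |w/d| < 1, i.e. |z − z₀| < |d|.
Radius of convergence: R = |-8 − z₀| = |-4| = 4 (distance from z₀ to the singularity z = -8).

c_0 = -1/4, c_1 = 1/16, c_2 = -1/64, c_3 = 1/256; R = 4.


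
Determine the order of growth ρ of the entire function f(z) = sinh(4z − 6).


sinh(w) is a linear combination of e^{iw} and e^{−iw} (or e^w, e^{−w} in the hyperbolic case), so |sinh(w)| ≤ e^{|w|}. With w = 4z − 6, |w| ≤ 4|z| + 6 = 4r + 6 on |z| = r, giving M(r) ≤ e^{4r + 6}, so ρ ≤ 1. On a suitable ray (z = it for sin/cos; z = t for sinh/cosh, t real → ∞), |sinh(4z − 6)| grows like e^{4|t|}/2, so ρ ≥ 1. Hence ρ = 1.
Therefore ρ = 1.

Order ρ = 1.


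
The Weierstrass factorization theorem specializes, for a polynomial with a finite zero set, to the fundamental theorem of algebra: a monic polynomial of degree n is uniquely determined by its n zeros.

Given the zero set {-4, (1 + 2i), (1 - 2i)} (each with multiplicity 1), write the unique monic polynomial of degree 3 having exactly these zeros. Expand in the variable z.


The polynomial is p(z) = ∏_{α ∈ S} (z − α), where S = {-4, (1 + 2i), (1 - 2i)}.
Expanding the product yields: p(z) = z^3 + 2·z^2 -3·z + 20.
Note conjugate pairs combine to real quadratics: (z − (1+2i))(z − (1−2i)) = z² − 2z + 5.
The resulting polynomial has degree 3 and real coefficients as required.

p(z) = z^3 + 2·z^2 -3·z + 20.


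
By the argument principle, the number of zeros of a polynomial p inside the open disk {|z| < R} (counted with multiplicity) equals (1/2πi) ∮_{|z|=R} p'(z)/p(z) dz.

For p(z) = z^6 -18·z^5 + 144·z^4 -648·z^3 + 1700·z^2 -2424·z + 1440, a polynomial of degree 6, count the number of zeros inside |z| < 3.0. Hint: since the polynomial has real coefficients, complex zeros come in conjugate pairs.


The zeros of p are: (3 + 3i), (3 - 3i), (3 + 1i), (3 - 1i), 2, 4.
Their magnitudes are: 4.243, 4.243, 3.162, 3.162, 2, 4.
Zeros with |z| < R = 3.0: 2.
Count = 1.
By the argument principle, (1/2πi) ∮_{|z|=R} p'(z)/p(z) dz equals exactly this count.

Number of zeros inside |z| < 3.0: 1.


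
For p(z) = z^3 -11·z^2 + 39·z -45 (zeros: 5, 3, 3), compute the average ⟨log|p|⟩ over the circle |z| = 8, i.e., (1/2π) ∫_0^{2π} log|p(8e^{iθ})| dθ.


Zeros: 3, 3, 5; r = 8.
Inside |z| < r: 3, 3, 5. Outside (|z| ≥ r): ∅.
p(0) = -45, so log|p(0)| = log(45) = 3.8067.
Apply Jensen: I(r) = log|p(0)| + Σ_k log(r/|z_k|), summed over zeros inside |z| < r.
  log(r/|z_k|) for z_k = 5: log(8/5) = 0.4700
  log(r/|z_k|) for z_k = 3: log(8/3) = 0.9808
  log(r/|z_k|) for z_k = 3: log(8/3) = 0.9808
Sum over inside zeros: 2.4317.
I(r) = log|p(0)| + (inside sum) = 3.8067 + 2.4317 = 6.2383.
Closed form (all zeros inside, monic): I(r) = n·log(r) = 3·log(8) = 6.2383. ✓

I(r) ≈ 6.2383.


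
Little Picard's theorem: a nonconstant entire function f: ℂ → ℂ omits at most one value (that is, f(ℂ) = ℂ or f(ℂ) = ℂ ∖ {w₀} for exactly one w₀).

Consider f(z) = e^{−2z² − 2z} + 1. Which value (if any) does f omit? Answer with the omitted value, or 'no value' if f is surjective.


Little Picard bounds the complement of f(ℂ) to at most one point.
The exponent g(z) = −2z² − 2z is a nonconstant polynomial, hence surjective onto ℂ. So e^{g(z)} takes every value in {e^w : w ∈ ℂ} = ℂ ∖ {0}. Adding 1 shifts the range to ℂ ∖ {1}. f omits exactly 1.

Omitted value: 1.


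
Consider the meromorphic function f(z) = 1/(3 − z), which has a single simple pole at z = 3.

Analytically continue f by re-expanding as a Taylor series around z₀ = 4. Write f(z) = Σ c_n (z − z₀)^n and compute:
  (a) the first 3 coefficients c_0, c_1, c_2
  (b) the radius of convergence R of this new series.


Let w = z − z₀, so z = z₀ + w.
Then 3 − z = 3 − (z₀ + w) = (3 − z₀) − w = -1 − w.
f(z) = 1/(-1 − w) = (1/(-1)) · 1/(1 − w/(-1)) = Σ_{n≥0} w^n / (-1)^(n+1).
So c_n = 1/(-1)^(n+1):
  c_0 = 1/(-1)^1 = -1.
  c_1 = 1/(-1)^2 = 1.
  c_2 = 1/(-1)^3 = -1.
The series is valid for |w/d| < 1, i.e. |z − z₀| < |d|.
Radius of convergence: R = |3 − z₀| = |-1| = 1 (distance from z₀ to the singularity z = 3).

c_0 = -1, c_1 = 1, c_2 = -1; R = 1.


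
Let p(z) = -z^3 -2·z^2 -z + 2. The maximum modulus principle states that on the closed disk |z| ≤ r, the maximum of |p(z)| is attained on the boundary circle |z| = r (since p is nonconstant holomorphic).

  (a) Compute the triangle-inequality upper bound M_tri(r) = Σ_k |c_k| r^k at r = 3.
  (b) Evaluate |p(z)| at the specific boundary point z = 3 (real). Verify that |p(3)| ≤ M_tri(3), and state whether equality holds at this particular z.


Coefficients: c_0 = 2, c_1 = -1, c_2 = -2, c_3 = -1. Radius r = 3.
Part (a). Triangle bound: M_tri(r) = Σ_k |c_k| r^k
  = |2|·3^0 + |-1|·3^1 + |-2|·3^2 + |-1|·3^3
  = 2 + 3 + 18 + 27 = 50.
This bounds M(r) := max_{|z|=r} |p(z)| from above; equality holds iff all terms c_k z^k can be made to align in phase at a single z on |z|=r.
Part (b). At z = 3 (real, on the circle |z| = r):
  p(3) = (2)·3^0 + (-1)·3^1 + (-2)·3^2 + (-1)·3^3 = -46.
  |p(3)| = 46.
Check: |p(3)| = 46 ≤ 50 = M_tri(3). ✓ Equality does not hold at z = 3 (the coefficients have mixed signs, so the terms do not all align in phase there).

M_tri(3) = 50; |p(3)| = 46; equality at z=3: no.


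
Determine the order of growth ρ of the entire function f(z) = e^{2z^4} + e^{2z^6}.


Each summand is entire of order 4 and 6 respectively (as in the single-exponential case). The order of a sum is at most the max of the orders, so ρ ≤ 6. For the lower bound: on |z|=r choose arg z so that 2z^6 is real positive; then |e^{2z^6}| = e^{2r^6} while |e^{2z^4}| ≤ e^{2r^4} = o(e^{2r^6}). So |f| ≥ e^{2r^6}(1 − o(1)) and ρ ≥ 6. Hence ρ = max(4, 6) = 6.
Therefore ρ = 6.

Order ρ = 6.


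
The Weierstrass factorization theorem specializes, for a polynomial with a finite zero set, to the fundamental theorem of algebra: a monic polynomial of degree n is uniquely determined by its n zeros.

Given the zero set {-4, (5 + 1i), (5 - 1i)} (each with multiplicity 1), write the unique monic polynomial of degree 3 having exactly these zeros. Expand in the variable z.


The polynomial is p(z) = ∏_{α ∈ S} (z − α), where S = {-4, (5 + 1i), (5 - 1i)}.
Expanding the product yields: p(z) = z^3 -6·z^2 -14·z + 104.
Note conjugate pairs combine to real quadratics: (z − (5+1i))(z − (5−1i)) = z² − 10z + 26.
The resulting polynomial has degree 3 and real coefficients as required.

p(z) = z^3 -6·z^2 -14·z + 104.


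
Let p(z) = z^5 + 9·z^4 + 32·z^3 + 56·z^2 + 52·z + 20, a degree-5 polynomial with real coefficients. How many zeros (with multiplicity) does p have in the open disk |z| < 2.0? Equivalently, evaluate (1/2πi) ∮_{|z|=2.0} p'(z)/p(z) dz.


The zeros of p are: (-1 + 1i), (-1 - 1i), -1, (-3 + 1i), (-3 - 1i).
Their magnitudes are: 1.414, 1.414, 1, 3.162, 3.162.
Zeros with |z| < R = 2.0: (-1 + 1i), (-1 - 1i), -1.
Count = 3.
By the argument principle, (1/2πi) ∮_{|z|=R} p'(z)/p(z) dz equals exactly this count.

Number of zeros inside |z| < 2.0: 3.


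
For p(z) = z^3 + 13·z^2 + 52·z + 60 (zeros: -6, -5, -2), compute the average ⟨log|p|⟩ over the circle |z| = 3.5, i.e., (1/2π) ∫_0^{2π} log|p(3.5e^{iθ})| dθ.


Zeros: -6, -5, -2; r = 3.5.
Inside |z| < r: -2. Outside (|z| ≥ r): -6, -5.
p(0) = 60, so log|p(0)| = log(60) = 4.0943.
Apply Jensen: I(r) = log|p(0)| + Σ_k log(r/|z_k|), summed over zeros inside |z| < r.
  log(r/|z_k|) for z_k = -2: log(3.5/2) = 0.5596
  Outside zeros (-6, -5) contribute nothing to the Jensen sum.
Sum over inside zeros: 0.5596.
I(r) = log|p(0)| + (inside sum) = 4.0943 + 0.5596 = 4.6540.
Note: since some zeros are outside |z| ≤ r, the simplified n·log(r) form does NOT apply — only the inside zeros contribute.

I(r) ≈ 4.6540.


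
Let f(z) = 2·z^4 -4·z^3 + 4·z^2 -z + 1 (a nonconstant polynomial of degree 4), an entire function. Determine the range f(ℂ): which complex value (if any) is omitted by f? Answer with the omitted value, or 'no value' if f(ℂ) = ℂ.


Little Picard bounds the complement of f(ℂ) to at most one point.
For every w ∈ ℂ, the equation p(z) − w = 0 is a nonconstant polynomial in z and hence has at least one root by the fundamental theorem of algebra. So p is surjective onto ℂ, omitting no value.

Omitted value: no value.


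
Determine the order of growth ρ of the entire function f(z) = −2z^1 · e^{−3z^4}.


M(r) = max_{|z|=r} |-2|·|z|^1·|e^{−3z^4}| = 2·r^1 · e^{3r^4} (the factors attain their maxima compatibly on |z|=r). Then log M(r) = log 2 + 1·log r + 3r^4, dominated by the last term, so log log M(r) ~ 4·log r. The polynomial factor -2z^1 contributes only a log r term and does not affect the order. ρ = 4.
Therefore ρ = 4.

Order ρ = 4.


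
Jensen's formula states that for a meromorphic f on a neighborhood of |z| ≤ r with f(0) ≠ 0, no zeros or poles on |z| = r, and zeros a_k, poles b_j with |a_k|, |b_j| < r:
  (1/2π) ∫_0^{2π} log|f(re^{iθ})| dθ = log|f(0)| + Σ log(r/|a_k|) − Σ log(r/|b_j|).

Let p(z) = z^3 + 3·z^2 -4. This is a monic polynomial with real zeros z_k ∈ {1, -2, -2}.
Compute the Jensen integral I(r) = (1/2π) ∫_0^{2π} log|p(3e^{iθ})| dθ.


Zeros: -2, -2, 1; r = 3.
Inside |z| < r: -2, -2, 1. Outside (|z| ≥ r): ∅.
p(0) = -4, so log|p(0)| = log(4) = 1.3863.
Apply Jensen: I(r) = log|p(0)| + Σ_k log(r/|z_k|), summed over zeros inside |z| < r.
  log(r/|z_k|) for z_k = 1: log(3/1) = 1.0986
  log(r/|z_k|) for z_k = -2: log(3/2) = 0.4055
  log(r/|z_k|) for z_k = -2: log(3/2) = 0.4055
Sum over inside zeros: 1.9095.
I(r) = log|p(0)| + (inside sum) = 1.3863 + 1.9095 = 3.2958.
Closed form (all zeros inside, monic): I(r) = n·log(r) = 3·log(3) = 3.2958. ✓

I(r) ≈ 3.2958.


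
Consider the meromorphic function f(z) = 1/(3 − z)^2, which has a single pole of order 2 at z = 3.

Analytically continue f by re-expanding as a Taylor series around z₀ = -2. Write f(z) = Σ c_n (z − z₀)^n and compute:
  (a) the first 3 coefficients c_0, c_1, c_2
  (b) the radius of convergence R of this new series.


Let w = z − z₀, so z = z₀ + w.
Then 3 − z = 3 − (z₀ + w) = (3 − z₀) − w = 5 − w.
f(z) = 1/(5 − w)^2 = (1/(5)^2) · (1 − w/(5))^{−2}.
By the binomial series (1−u)^{−2} = Σ_{n≥0} C(n+1, 1) u^n for |u|<1, with u = w/(5):
  c_n = C(n+1, 1) / (5)^(n+2).
  c_0 = 1/(5)^2 = 1/25.
  c_1 = 2/(5)^3 = 2/125.
  c_2 = 3/(5)^4 = 3/625.
The series is valid for |w/d| < 1, i.e. |z − z₀| < |d|.
Radius of convergence: R = |3 − z₀| = |5| = 5 (distance from z₀ to the singularity z = 3).

c_0 = 1/25, c_1 = 2/125, c_2 = 3/625; R = 5.


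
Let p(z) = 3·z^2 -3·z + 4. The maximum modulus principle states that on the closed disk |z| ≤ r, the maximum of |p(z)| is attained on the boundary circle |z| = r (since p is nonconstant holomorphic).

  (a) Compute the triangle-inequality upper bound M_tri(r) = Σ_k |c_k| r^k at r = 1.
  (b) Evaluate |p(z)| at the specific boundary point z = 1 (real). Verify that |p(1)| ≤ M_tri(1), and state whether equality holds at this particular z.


Coefficients: c_0 = 4, c_1 = -3, c_2 = 3. Radius r = 1.
Part (a). Triangle bound: M_tri(r) = Σ_k |c_k| r^k
  = |4|·1^0 + |-3|·1^1 + |3|·1^2
  = 4 + 3 + 3 = 10.
This bounds M(r) := max_{|z|=r} |p(z)| from above; equality holds iff all terms c_k z^k can be made to align in phase at a single z on |z|=r.
Part (b). At z = 1 (real, on the circle |z| = r):
  p(1) = (4)·1^0 + (-3)·1^1 + (3)·1^2 = 4.
  |p(1)| = 4.
Check: |p(1)| = 4 ≤ 10 = M_tri(1). ✓ Equality does not hold at z = 1 (the coefficients have mixed signs, so the terms do not all align in phase there).

M_tri(1) = 10; |p(1)| = 4; equality at z=1: no.


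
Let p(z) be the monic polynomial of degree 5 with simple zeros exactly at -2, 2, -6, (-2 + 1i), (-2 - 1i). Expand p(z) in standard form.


The polynomial is p(z) = ∏_{α ∈ S} (z − α), where S = {-2, 2, -6, (-2 + 1i), (-2 - 1i)}.
Expanding the product yields: p(z) = z^5 + 10·z^4 + 25·z^3 -10·z^2 -116·z -120.
Note conjugate pairs combine to real quadratics: (z − (-2+1i))(z − (-2−1i)) = z² + 4z + 5.
The resulting polynomial has degree 5 and real coefficients as required.

p(z) = z^5 + 10·z^4 + 25·z^3 -10·z^2 -116·z -120.


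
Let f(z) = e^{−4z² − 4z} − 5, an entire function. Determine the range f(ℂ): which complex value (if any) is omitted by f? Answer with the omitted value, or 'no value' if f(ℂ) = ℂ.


Little Picard bounds the complement of f(ℂ) to at most one point.
The exponent g(z) = −4z² − 4z is a nonconstant polynomial, hence surjective onto ℂ. So e^{g(z)} takes every value in {e^w : w ∈ ℂ} = ℂ ∖ {0}. Adding -5 shifts the range to ℂ ∖ {-5}. f omits exactly -5.

Omitted value: -5.


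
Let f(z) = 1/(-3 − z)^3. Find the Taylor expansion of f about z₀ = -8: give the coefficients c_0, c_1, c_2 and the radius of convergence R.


Let w = z − z₀, so z = z₀ + w.
Then -3 − z = -3 − (z₀ + w) = (-3 − z₀) − w = 5 − w.
f(z) = 1/(5 − w)^3 = (1/(5)^3) · (1 − w/(5))^{−3}.
By the binomial series (1−u)^{−3} = Σ_{n≥0} C(n+2, 2) u^n for |u|<1, with u = w/(5):
  c_n = C(n+2, 2) / (5)^(n+3).
  c_0 = 1/(5)^3 = 1/125.
  c_1 = 3/(5)^4 = 3/625.
  c_2 = 6/(5)^5 = 6/3125.
The series is valid for |w/d| < 1, i.e. |z − z₀| < |d|.
Radius of convergence: R = |-3 − z₀| = |5| = 5 (distance from z₀ to the singularity z = -3).

c_0 = 1/125, c_1 = 3/625, c_2 = 6/3125; R = 5.


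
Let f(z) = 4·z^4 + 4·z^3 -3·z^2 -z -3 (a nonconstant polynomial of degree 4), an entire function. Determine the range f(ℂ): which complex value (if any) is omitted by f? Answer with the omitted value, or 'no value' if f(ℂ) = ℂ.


Little Picard bounds the complement of f(ℂ) to at most one point.
For every w ∈ ℂ, the equation p(z) − w = 0 is a nonconstant polynomial in z and hence has at least one root by the fundamental theorem of algebra. So p is surjective onto ℂ, omitting no value.

Omitted value: no value.


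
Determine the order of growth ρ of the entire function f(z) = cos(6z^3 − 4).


Write cos(w) = (e^{iw} ± e^{−iw})/(2 or 2i), so |cos(w)| ≤ e^{|w|}. With w = 6z^3 − 4, |w| ≤ 6r^3 + 4 on |z|=r, giving M(r) ≤ e^{6r^3 + 4} and ρ ≤ 3. For the lower bound, choose z on |z|=r with 6z^3 purely imaginary of modulus 6r^3; then |cos(6z^3 − 4)| grows like e^{6r^3}/2, so ρ ≥ 3. Hence ρ = 3.
Therefore ρ = 3.

Order ρ = 3.


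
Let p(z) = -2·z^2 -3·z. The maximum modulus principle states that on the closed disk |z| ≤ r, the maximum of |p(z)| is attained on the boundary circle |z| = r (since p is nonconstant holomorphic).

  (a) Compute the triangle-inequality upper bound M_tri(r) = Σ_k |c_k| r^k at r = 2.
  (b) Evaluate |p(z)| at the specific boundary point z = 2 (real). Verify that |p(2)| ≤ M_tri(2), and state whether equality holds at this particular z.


Coefficients: c_0 = 0, c_1 = -3, c_2 = -2. Radius r = 2.
Part (a). Triangle bound: M_tri(r) = Σ_k |c_k| r^k
  = |0|·2^0 + |-3|·2^1 + |-2|·2^2
  = 0 + 6 + 8 = 14.
This bounds M(r) := max_{|z|=r} |p(z)| from above; equality holds iff all terms c_k z^k can be made to align in phase at a single z on |z|=r.
Part (b). At z = 2 (real, on the circle |z| = r):
  p(2) = (0)·2^0 + (-3)·2^1 + (-2)·2^2 = -14.
  |p(2)| = 14.
Since all nonzero coefficients share the same sign, |p(2)| = 14 = M_tri(2); the triangle bound is attained at z = 2, so in fact M(r) = 14.

M_tri(2) = 14; |p(2)| = 14; equality at z=2: yes.


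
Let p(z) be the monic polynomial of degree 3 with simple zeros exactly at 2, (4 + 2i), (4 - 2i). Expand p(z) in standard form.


The polynomial is p(z) = ∏_{α ∈ S} (z − α), where S = {2, (4 + 2i), (4 - 2i)}.
Expanding the product yields: p(z) = z^3 -10·z^2 + 36·z -40.
Note conjugate pairs combine to real quadratics: (z − (4+2i))(z − (4−2i)) = z² − 8z + 20.
The resulting polynomial has degree 3 and real coefficients as required.

p(z) = z^3 -10·z^2 + 36·z -40.


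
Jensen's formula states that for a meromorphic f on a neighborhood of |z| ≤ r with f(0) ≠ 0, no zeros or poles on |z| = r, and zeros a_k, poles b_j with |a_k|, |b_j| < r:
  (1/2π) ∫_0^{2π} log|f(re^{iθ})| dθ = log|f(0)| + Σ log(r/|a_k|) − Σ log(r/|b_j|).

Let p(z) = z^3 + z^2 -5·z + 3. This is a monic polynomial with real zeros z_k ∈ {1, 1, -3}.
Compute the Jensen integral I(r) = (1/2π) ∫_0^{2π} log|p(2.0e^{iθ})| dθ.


Zeros: -3, 1, 1; r = 2.0.
Inside |z| < r: 1, 1. Outside (|z| ≥ r): -3.
p(0) = 3, so log|p(0)| = log(3) = 1.0986.
Apply Jensen: I(r) = log|p(0)| + Σ_k log(r/|z_k|), summed over zeros inside |z| < r.
  log(r/|z_k|) for z_k = 1: log(2.0/1) = 0.6931
  log(r/|z_k|) for z_k = 1: log(2.0/1) = 0.6931
  Outside zeros (-3) contribute nothing to the Jensen sum.
Sum over inside zeros: 1.3863.
I(r) = log|p(0)| + (inside sum) = 1.0986 + 1.3863 = 2.4849.
Note: since some zeros are outside |z| ≤ r, the simplified n·log(r) form does NOT apply — only the inside zeros contribute.

I(r) ≈ 2.4849.


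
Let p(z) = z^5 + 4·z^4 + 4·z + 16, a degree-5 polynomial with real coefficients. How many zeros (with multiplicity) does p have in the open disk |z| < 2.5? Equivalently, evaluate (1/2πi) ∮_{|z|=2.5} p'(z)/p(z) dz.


The zeros of p are: (-1 + 1i), (-1 - 1i), -4, (1 + 1i), (1 - 1i).
Their magnitudes are: 1.414, 1.414, 4, 1.414, 1.414.
Zeros with |z| < R = 2.5: (-1 + 1i), (-1 - 1i), (1 + 1i), (1 - 1i).
Count = 4.
By the argument principle, (1/2πi) ∮_{|z|=R} p'(z)/p(z) dz equals exactly this count.

Number of zeros inside |z| < 2.5: 4.


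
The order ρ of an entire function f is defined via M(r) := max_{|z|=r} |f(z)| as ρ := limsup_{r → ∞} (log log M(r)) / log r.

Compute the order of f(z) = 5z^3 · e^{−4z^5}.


M(r) = max_{|z|=r} |5|·|z|^3·|e^{−4z^5}| = 5·r^3 · e^{4r^5} (the factors attain their maxima compatibly on |z|=r). Then log M(r) = log 5 + 3·log r + 4r^5, dominated by the last term, so log log M(r) ~ 5·log r. The polynomial factor 5z^3 contributes only a log r term and does not affect the order. ρ = 5.
Therefore ρ = 5.

Order ρ = 5.


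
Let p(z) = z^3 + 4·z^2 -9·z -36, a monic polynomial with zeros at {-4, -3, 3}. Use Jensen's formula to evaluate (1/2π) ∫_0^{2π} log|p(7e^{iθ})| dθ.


Zeros: -4, -3, 3; r = 7.
Inside |z| < r: -4, -3, 3. Outside (|z| ≥ r): ∅.
p(0) = -36, so log|p(0)| = log(36) = 3.5835.
Apply Jensen: I(r) = log|p(0)| + Σ_k log(r/|z_k|), summed over zeros inside |z| < r.
  log(r/|z_k|) for z_k = -4: log(7/4) = 0.5596
  log(r/|z_k|) for z_k = -3: log(7/3) = 0.8473
  log(r/|z_k|) for z_k = 3: log(7/3) = 0.8473
Sum over inside zeros: 2.2542.
I(r) = log|p(0)| + (inside sum) = 3.5835 + 2.2542 = 5.8377.
Closed form (all zeros inside, monic): I(r) = n·log(r) = 3·log(7) = 5.8377. ✓

I(r) ≈ 5.8377.


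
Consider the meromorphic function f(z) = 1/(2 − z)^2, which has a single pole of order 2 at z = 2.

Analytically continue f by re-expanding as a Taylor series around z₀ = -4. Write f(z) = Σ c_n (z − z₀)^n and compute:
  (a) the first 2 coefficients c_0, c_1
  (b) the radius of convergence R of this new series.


Let w = z − z₀, so z = z₀ + w.
Then 2 − z = 2 − (z₀ + w) = (2 − z₀) − w = 6 − w.
f(z) = 1/(6 − w)^2 = (1/(6)^2) · (1 − w/(6))^{−2}.
By the binomial series (1−u)^{−2} = Σ_{n≥0} C(n+1, 1) u^n for |u|<1, with u = w/(6):
  c_n = C(n+1, 1) / (6)^(n+2).
  c_0 = 1/(6)^2 = 1/36.
  c_1 = 2/(6)^3 = 1/108.
The series is valid for |w/d| < 1, i.e. |z − z₀| < |d|.
Radius of convergence: R = |2 − z₀| = |6| = 6 (distance from z₀ to the singularity z = 2).

c_0 = 1/36, c_1 = 1/108; R = 6.


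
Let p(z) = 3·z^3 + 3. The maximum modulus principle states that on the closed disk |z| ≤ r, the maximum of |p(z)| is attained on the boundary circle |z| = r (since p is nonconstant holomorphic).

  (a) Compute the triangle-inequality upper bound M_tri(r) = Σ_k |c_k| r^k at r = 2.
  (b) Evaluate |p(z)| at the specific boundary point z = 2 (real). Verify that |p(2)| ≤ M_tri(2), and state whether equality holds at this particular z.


Coefficients: c_0 = 3, c_1 = 0, c_2 = 0, c_3 = 3. Radius r = 2.
Part (a). Triangle bound: M_tri(r) = Σ_k |c_k| r^k
  = |3|·2^0 + |0|·2^1 + |0|·2^2 + |3|·2^3
  = 3 + 0 + 0 + 24 = 27.
This bounds M(r) := max_{|z|=r} |p(z)| from above; equality holds iff all terms c_k z^k can be made to align in phase at a single z on |z|=r.
Part (b). At z = 2 (real, on the circle |z| = r):
  p(2) = (3)·2^0 + (0)·2^1 + (0)·2^2 + (3)·2^3 = 27.
  |p(2)| = 27.
Since all nonzero coefficients share the same sign, |p(2)| = 27 = M_tri(2); the triangle bound is attained at z = 2, so in fact M(r) = 27.

M_tri(2) = 27; |p(2)| = 27; equality at z=2: yes.


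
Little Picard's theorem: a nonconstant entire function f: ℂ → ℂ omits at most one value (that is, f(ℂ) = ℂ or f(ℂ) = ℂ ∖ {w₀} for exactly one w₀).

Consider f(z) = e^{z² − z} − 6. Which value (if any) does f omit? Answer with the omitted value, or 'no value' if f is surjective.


Little Picard bounds the complement of f(ℂ) to at most one point.
The exponent g(z) = z² − z is a nonconstant polynomial, hence surjective onto ℂ. So e^{g(z)} takes every value in {e^w : w ∈ ℂ} = ℂ ∖ {0}. Adding -6 shifts the range to ℂ ∖ {-6}. f omits exactly -6.

Omitted value: -6.


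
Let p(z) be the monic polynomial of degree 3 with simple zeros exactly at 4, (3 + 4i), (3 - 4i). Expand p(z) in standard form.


The polynomial is p(z) = ∏_{α ∈ S} (z − α), where S = {4, (3 + 4i), (3 - 4i)}.
Expanding the product yields: p(z) = z^3 -10·z^2 + 49·z -100.
Note conjugate pairs combine to real quadratics: (z − (3+4i))(z − (3−4i)) = z² − 6z + 25.
The resulting polynomial has degree 3 and real coefficients as required.

p(z) = z^3 -10·z^2 + 49·z -100.


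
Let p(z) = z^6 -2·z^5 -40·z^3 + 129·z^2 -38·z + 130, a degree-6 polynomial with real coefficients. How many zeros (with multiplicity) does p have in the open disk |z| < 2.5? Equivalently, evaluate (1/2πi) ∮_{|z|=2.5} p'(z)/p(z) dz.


The zeros of p are: (-2 + 3i), (-2 - 3i), (3 + 1i), (3 - 1i), (0 + 1i), (0 - 1i).
Their magnitudes are: 3.606, 3.606, 3.162, 3.162, 1, 1.
Zeros with |z| < R = 2.5: (0 + 1i), (0 - 1i).
Count = 2.
By the argument principle, (1/2πi) ∮_{|z|=R} p'(z)/p(z) dz equals exactly this count.

Number of zeros inside |z| < 2.5: 2.
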